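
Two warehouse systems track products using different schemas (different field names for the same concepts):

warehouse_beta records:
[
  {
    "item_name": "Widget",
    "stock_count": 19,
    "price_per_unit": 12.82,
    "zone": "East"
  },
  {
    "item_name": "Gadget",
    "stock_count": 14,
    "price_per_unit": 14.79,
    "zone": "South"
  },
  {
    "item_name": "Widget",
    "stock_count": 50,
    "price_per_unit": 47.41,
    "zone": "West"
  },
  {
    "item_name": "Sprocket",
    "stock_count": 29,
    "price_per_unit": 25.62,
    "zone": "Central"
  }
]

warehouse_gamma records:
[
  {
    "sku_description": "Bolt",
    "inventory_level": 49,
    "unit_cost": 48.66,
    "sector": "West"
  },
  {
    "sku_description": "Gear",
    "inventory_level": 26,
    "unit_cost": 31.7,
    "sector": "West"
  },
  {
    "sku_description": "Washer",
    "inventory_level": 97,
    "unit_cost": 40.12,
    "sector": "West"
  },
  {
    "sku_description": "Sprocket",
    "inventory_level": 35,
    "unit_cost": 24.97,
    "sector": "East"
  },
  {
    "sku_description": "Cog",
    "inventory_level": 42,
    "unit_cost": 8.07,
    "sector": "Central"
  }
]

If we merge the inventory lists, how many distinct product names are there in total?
7

Schema mapping: "item_name" (warehouse_beta) = "sku_description" (warehouse_gamma) = product name

Products in warehouse_beta: ['Gadget', 'Sprocket', 'Widget']
Products in warehouse_gamma: ['Bolt', 'Cog', 'Gear', 'Sprocket', 'Washer']

Union (unique products): ['Bolt', 'Cog', 'Gadget', 'Gear', 'Sprocket', 'Washer', 'Widget']
Count: 7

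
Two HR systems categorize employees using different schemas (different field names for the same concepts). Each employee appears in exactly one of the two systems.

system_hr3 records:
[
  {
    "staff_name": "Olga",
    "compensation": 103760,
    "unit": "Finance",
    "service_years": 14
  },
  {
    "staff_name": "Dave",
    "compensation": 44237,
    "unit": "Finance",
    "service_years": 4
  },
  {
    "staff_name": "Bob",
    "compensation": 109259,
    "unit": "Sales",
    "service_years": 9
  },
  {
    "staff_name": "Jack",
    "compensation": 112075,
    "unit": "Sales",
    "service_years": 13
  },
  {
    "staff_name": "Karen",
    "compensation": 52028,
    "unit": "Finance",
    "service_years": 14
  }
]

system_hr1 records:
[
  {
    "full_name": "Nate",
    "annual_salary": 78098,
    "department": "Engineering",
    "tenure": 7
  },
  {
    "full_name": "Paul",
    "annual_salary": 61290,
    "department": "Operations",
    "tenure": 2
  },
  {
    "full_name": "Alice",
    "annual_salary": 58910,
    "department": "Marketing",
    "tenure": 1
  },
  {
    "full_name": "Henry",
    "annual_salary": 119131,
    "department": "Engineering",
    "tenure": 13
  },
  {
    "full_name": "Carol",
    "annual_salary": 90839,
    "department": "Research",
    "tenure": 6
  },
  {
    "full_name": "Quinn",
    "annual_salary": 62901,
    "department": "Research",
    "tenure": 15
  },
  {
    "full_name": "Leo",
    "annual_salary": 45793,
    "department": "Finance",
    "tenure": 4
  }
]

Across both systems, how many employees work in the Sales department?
2

Schema mapping: "unit" (system_hr3) = "department" (system_hr1) = department

Sales employees in system_hr3: 2
Sales employees in system_hr1: 0

Total in Sales: 2 + 0 = 2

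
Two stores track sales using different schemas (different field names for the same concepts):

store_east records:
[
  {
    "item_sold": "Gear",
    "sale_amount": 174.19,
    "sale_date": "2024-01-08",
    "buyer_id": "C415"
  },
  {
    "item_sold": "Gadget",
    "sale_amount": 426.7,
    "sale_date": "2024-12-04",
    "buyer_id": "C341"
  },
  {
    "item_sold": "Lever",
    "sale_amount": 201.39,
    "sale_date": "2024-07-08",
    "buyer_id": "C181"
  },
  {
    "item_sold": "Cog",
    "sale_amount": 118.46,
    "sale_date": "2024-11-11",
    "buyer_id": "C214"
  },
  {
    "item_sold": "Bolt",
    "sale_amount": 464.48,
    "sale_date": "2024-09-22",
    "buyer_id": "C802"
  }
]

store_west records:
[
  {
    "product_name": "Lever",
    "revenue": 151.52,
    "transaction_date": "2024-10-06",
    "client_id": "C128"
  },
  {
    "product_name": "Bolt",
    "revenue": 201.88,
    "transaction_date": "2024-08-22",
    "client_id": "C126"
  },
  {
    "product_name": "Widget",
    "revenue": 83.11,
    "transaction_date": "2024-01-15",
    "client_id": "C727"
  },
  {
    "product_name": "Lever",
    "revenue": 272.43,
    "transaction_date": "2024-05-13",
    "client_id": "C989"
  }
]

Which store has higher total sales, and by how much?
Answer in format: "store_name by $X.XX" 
store_east by $676.28

Schema mapping: "sale_amount" (store_east) = "revenue" (store_west) = sale amount

Total for store_east: 1385.22
Total for store_west: 708.94

Difference: |1385.22 - 708.94| = 676.28
store_east has higher sales by $676.28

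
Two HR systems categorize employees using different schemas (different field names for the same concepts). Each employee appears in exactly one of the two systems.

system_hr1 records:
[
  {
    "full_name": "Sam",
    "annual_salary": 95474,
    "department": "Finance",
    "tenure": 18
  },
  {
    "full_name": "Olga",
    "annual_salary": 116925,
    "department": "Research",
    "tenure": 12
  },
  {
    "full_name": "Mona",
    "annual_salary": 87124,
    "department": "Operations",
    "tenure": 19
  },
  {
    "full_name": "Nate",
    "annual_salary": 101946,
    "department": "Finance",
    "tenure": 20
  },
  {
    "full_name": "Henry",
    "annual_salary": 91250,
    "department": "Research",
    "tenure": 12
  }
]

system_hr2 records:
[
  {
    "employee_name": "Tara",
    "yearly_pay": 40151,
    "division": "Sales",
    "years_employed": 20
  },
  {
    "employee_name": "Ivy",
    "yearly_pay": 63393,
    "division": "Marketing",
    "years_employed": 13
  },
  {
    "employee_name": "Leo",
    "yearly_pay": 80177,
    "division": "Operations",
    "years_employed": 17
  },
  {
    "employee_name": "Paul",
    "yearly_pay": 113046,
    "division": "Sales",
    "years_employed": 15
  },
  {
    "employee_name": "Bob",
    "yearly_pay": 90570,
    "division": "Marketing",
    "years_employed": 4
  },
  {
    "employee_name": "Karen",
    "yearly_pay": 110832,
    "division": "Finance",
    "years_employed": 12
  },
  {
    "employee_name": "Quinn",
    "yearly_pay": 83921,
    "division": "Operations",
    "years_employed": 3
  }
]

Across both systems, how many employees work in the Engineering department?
0

Schema mapping: "department" (system_hr1) = "division" (system_hr2) = department

Engineering employees in system_hr1: 0
Engineering employees in system_hr2: 0

Total in Engineering: 0 + 0 = 0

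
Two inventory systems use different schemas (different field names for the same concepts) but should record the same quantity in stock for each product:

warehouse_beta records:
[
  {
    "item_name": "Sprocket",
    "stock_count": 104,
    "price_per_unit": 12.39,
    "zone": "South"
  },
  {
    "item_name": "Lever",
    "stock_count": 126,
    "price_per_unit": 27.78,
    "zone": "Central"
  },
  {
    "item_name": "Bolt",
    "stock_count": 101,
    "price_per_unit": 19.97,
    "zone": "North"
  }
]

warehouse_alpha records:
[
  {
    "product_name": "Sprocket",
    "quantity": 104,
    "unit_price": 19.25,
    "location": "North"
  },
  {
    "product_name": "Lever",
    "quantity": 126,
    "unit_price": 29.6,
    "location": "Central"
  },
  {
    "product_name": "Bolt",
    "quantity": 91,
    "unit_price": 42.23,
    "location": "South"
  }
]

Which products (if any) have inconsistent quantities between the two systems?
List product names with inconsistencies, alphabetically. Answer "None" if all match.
Bolt

Schema mappings:
- "item_name" (warehouse_beta) = "product_name" (warehouse_alpha) = product name
- "stock_count" (warehouse_beta) = "quantity" (warehouse_alpha) = quantity

Comparison:
  Sprocket: 104 vs 104 - MATCH
  Lever: 126 vs 126 - MATCH
  Bolt: 101 vs 91 - MISMATCH

Products with inconsistencies: Bolt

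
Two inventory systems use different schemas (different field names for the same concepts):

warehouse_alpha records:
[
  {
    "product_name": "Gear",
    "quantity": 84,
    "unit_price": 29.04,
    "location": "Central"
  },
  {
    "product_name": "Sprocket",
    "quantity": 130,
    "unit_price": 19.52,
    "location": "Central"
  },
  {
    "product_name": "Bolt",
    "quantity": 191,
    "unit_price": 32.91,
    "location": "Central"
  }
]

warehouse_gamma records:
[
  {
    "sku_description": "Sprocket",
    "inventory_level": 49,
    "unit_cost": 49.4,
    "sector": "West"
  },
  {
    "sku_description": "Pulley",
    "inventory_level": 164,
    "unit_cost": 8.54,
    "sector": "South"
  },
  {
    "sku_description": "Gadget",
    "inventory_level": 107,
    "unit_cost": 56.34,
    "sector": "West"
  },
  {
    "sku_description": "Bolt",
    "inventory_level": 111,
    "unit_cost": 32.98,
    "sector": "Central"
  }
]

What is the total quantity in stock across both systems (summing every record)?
836

To reconcile these schemas, identify the field holding the quantity in stock in each system:
1. In warehouse_alpha it is "quantity"
2. In warehouse_gamma it is "inventory_level"

From warehouse_alpha: 84 + 130 + 191 = 405
From warehouse_gamma: 49 + 164 + 107 + 111 = 431

Total: 405 + 431 = 836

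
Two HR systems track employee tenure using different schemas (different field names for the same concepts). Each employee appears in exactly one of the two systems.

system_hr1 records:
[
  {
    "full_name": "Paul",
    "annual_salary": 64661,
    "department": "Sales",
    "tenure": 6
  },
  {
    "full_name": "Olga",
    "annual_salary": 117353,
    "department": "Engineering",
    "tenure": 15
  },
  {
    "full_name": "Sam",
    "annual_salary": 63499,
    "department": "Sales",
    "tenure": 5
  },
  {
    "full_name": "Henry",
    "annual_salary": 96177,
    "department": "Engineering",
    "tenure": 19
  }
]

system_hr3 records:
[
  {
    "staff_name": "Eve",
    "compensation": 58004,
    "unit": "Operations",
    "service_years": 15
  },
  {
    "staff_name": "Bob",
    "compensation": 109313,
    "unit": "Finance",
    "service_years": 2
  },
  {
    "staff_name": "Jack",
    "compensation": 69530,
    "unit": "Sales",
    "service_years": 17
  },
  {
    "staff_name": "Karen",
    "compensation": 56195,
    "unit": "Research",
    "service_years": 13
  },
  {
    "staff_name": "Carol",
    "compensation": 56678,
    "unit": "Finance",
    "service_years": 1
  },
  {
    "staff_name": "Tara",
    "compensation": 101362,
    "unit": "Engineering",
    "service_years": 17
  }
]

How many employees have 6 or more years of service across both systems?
7

Reconcile schemas: "tenure" (system_hr1) = "service_years" (system_hr3) = years of service

From system_hr1: 3 employees with >= 6 years
From system_hr3: 4 employees with >= 6 years

Total: 3 + 4 = 7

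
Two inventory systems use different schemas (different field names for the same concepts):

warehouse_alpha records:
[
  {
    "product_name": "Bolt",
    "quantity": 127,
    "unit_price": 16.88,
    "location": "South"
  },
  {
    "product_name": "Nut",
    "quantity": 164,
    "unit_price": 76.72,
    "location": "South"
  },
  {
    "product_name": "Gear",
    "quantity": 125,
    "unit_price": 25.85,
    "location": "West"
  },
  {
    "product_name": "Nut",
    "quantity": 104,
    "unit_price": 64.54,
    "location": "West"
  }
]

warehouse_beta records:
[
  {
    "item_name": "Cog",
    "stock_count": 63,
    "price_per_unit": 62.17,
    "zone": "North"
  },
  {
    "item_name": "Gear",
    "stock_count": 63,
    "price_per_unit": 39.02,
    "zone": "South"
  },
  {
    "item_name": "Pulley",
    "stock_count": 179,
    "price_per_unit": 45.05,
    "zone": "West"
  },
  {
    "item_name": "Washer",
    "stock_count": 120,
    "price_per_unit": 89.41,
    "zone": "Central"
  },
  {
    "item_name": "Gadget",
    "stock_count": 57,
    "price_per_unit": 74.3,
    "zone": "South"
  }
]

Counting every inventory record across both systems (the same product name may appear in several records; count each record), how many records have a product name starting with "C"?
1

Schema mapping: "product_name" (warehouse_alpha) = "item_name" (warehouse_beta) = product name

Records with product name starting with "C" in warehouse_alpha: 0
Records with product name starting with "C" in warehouse_beta: 1

Total: 0 + 1 = 1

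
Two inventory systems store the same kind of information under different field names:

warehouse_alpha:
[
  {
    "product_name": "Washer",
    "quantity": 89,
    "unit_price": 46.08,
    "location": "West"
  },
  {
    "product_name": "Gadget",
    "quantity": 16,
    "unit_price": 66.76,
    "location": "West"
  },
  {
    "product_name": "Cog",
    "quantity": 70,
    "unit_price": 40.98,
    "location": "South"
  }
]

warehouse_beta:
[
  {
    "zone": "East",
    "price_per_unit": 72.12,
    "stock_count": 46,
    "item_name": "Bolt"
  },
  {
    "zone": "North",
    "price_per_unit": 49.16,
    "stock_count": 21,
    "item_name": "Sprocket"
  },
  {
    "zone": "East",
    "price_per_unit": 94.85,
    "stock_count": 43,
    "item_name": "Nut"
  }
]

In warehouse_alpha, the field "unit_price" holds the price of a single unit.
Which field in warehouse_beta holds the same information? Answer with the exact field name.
price_per_unit

In warehouse_alpha, "unit_price" holds the price of a single unit.
The fields in warehouse_beta are: "zone", "price_per_unit", "stock_count", "item_name".
"price_per_unit" is the match: the name refers to the same concept and its values are decimal currency amounts (e.g. 72.12, 49.16).
The other fields ("zone", "stock_count", "item_name") hold different kinds of data.

So "unit_price" in warehouse_alpha corresponds to "price_per_unit" in warehouse_beta.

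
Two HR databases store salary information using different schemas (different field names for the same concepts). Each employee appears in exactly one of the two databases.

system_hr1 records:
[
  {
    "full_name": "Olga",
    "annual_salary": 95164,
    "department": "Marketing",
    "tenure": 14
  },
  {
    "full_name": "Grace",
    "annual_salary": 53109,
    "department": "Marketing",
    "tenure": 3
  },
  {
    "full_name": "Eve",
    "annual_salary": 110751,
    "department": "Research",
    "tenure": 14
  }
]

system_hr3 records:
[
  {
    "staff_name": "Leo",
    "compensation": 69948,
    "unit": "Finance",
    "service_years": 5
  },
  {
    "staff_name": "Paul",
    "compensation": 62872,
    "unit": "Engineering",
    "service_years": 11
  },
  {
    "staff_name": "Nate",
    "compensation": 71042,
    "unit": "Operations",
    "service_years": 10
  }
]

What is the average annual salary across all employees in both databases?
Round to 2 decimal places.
77147.67

Schema mapping: "annual_salary" (system_hr1) = "compensation" (system_hr3) = annual salary

All salaries: [95164, 53109, 110751, 69948, 62872, 71042]
Sum: 462886
Count: 6
Average: 462886 / 6 = 77147.67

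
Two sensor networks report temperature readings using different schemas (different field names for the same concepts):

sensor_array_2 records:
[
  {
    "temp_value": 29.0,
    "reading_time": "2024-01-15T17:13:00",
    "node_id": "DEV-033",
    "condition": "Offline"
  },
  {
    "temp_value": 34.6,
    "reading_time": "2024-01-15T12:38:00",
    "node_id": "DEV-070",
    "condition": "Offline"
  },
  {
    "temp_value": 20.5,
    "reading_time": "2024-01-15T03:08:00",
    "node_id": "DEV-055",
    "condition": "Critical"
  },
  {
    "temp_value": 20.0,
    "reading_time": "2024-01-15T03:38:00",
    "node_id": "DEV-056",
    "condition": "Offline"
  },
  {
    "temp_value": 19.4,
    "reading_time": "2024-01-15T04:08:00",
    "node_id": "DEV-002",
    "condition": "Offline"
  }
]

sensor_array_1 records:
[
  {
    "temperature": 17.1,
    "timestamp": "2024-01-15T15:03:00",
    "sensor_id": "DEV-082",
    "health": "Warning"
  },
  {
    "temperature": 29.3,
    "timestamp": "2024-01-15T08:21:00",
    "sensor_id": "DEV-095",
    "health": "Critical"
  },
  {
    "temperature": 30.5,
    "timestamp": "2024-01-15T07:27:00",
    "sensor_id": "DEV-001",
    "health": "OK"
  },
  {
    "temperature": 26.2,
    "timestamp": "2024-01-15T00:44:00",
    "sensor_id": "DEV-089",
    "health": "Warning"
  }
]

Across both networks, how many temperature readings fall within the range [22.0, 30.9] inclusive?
4

Schema mapping: "temp_value" (sensor_array_2) = "temperature" (sensor_array_1) = temperature

Readings in [22.0, 30.9] from sensor_array_2: 1
Readings in [22.0, 30.9] from sensor_array_1: 3

Total count: 1 + 3 = 4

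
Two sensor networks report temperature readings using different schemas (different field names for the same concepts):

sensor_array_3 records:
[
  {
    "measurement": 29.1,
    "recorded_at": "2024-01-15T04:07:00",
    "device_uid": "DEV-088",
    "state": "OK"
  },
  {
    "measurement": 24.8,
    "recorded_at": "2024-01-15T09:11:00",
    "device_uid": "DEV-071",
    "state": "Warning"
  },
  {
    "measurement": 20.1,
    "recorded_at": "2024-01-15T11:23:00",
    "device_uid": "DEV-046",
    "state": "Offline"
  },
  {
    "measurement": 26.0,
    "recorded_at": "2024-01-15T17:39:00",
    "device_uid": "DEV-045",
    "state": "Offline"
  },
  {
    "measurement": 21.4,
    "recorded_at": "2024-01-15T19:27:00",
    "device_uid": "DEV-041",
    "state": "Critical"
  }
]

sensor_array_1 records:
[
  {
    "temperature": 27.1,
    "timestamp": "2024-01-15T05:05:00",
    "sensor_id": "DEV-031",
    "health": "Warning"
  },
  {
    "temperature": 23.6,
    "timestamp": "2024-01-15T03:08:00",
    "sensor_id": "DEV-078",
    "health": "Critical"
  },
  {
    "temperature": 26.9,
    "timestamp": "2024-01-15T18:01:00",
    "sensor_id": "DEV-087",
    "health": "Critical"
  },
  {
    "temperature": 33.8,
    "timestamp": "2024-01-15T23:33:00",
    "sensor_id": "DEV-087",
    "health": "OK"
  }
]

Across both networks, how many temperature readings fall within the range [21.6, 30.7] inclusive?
6

Schema mapping: "measurement" (sensor_array_3) = "temperature" (sensor_array_1) = temperature

Readings in [21.6, 30.7] from sensor_array_3: 3
Readings in [21.6, 30.7] from sensor_array_1: 3

Total count: 3 + 3 = 6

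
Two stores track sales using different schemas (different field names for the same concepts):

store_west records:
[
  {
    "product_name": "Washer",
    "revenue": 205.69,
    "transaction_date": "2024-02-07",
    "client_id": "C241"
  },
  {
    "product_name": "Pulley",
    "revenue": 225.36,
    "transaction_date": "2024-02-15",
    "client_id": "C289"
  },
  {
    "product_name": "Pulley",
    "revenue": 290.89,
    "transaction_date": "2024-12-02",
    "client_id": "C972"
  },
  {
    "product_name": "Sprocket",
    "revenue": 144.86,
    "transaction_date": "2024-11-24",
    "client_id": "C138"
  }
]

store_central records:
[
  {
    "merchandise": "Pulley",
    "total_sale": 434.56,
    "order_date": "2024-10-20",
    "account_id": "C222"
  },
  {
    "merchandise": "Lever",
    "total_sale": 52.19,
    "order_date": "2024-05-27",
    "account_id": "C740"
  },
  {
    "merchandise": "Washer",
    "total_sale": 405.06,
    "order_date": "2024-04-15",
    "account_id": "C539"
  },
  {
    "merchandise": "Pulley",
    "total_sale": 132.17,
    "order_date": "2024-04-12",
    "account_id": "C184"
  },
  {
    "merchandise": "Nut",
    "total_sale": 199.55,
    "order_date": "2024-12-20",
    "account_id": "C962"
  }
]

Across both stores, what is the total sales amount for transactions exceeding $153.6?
1761.11

Schema mapping: "revenue" (store_west) = "total_sale" (store_central) = sale amount

Sum of sales > $153.6 in store_west: 721.94
Sum of sales > $153.6 in store_central: 1039.17

Total: 721.94 + 1039.17 = 1761.11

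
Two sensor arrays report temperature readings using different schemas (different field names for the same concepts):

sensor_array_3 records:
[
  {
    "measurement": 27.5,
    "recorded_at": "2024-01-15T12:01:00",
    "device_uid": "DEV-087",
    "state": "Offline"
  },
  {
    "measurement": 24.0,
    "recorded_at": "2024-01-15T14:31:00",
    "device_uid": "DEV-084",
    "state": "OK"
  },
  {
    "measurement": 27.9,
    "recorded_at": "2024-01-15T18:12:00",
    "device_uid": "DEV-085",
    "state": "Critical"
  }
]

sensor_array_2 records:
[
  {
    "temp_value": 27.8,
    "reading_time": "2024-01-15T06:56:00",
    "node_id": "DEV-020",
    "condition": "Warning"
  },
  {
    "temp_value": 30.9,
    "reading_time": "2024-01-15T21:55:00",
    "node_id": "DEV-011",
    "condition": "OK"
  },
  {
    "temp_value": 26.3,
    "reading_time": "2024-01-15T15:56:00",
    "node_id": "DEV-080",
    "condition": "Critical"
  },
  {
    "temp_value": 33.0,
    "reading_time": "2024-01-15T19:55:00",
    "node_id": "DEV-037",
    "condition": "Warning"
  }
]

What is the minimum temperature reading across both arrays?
24.0

Schema mapping: "measurement" (sensor_array_3) = "temp_value" (sensor_array_2) = temperature reading

Minimum in sensor_array_3: 24.0
Minimum in sensor_array_2: 26.3

Overall minimum: min(24.0, 26.3) = 24.0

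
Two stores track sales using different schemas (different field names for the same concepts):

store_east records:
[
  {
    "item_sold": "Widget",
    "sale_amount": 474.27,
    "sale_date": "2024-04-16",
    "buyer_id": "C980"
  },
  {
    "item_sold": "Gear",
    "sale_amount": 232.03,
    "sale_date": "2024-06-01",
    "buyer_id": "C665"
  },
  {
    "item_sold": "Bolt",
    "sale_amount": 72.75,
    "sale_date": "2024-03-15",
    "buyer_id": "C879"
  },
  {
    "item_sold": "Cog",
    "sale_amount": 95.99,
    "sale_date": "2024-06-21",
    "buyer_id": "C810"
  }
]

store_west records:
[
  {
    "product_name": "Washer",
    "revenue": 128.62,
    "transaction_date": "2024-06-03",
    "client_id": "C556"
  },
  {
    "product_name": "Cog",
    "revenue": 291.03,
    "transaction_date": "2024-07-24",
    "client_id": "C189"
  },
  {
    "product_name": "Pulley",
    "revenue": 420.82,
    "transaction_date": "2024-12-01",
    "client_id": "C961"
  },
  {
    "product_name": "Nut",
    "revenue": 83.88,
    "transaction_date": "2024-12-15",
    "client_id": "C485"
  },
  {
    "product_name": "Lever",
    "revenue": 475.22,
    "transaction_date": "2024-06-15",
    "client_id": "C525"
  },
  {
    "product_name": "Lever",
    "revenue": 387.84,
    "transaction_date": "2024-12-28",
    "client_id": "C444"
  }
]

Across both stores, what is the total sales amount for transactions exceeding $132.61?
2281.21

Schema mapping: "sale_amount" (store_east) = "revenue" (store_west) = sale amount

Sum of sales > $132.61 in store_east: 706.3
Sum of sales > $132.61 in store_west: 1574.91

Total: 706.3 + 1574.91 = 2281.21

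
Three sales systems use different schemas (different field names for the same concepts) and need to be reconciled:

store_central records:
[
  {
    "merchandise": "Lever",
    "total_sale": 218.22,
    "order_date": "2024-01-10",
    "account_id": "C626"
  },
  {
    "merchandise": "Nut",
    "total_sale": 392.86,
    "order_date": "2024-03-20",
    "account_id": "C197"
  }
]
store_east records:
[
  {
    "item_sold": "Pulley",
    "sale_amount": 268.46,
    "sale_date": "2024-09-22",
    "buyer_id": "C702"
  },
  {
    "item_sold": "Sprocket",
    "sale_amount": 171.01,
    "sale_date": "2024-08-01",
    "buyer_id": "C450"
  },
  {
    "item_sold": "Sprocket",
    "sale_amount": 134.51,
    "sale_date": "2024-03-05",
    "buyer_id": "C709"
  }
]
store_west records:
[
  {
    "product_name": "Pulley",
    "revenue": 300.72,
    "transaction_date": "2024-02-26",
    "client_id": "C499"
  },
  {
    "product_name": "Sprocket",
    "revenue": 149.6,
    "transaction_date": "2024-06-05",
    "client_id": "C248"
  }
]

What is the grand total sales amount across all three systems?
1635.38

Schema reconciliation - all amount fields map to sale amount:

store_central (total_sale): 611.08
store_east (sale_amount): 573.98
store_west (revenue): 450.32

Grand total: 1635.38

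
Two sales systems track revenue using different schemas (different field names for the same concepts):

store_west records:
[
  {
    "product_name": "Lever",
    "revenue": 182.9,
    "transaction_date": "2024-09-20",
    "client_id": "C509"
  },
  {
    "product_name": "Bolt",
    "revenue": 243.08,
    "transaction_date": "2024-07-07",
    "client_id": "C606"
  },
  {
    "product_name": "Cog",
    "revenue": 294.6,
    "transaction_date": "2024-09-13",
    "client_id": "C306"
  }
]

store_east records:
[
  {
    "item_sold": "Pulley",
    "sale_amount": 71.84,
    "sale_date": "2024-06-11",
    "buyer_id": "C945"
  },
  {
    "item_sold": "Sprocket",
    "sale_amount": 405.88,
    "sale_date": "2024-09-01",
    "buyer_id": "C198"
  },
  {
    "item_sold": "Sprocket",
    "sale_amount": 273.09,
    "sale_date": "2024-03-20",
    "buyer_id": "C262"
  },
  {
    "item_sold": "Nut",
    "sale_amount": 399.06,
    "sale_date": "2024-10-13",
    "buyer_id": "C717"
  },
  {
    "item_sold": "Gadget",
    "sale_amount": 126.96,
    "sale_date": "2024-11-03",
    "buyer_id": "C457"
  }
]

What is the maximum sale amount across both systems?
405.88

Reconcile: "revenue" (store_west) = "sale_amount" (store_east) = sale amount

Maximum in store_west: 294.6
Maximum in store_east: 405.88

Overall maximum: max(294.6, 405.88) = 405.88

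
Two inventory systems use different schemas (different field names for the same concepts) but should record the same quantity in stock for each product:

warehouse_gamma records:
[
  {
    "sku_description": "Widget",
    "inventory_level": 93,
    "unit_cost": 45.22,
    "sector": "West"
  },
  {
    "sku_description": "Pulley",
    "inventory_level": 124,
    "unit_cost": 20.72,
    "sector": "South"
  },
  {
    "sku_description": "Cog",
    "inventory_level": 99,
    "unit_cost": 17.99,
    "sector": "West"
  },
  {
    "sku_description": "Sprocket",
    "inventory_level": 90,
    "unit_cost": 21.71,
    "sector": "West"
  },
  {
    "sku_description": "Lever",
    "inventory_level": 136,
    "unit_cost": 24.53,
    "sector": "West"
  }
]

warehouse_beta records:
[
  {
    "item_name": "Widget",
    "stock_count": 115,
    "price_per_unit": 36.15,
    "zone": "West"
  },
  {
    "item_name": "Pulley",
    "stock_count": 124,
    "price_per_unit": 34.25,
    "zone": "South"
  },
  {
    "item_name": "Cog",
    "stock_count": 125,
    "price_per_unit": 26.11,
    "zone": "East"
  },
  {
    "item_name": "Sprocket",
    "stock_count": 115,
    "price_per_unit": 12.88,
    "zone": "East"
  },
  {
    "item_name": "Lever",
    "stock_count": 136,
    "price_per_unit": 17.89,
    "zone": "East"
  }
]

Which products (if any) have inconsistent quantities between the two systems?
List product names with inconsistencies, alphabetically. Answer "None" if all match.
Cog, Sprocket, Widget

Schema mappings:
- "sku_description" (warehouse_gamma) = "item_name" (warehouse_beta) = product name
- "inventory_level" (warehouse_gamma) = "stock_count" (warehouse_beta) = quantity

Comparison:
  Widget: 93 vs 115 - MISMATCH
  Pulley: 124 vs 124 - MATCH
  Cog: 99 vs 125 - MISMATCH
  Sprocket: 90 vs 115 - MISMATCH
  Lever: 136 vs 136 - MATCH

Products with inconsistencies: Cog, Sprocket, Widget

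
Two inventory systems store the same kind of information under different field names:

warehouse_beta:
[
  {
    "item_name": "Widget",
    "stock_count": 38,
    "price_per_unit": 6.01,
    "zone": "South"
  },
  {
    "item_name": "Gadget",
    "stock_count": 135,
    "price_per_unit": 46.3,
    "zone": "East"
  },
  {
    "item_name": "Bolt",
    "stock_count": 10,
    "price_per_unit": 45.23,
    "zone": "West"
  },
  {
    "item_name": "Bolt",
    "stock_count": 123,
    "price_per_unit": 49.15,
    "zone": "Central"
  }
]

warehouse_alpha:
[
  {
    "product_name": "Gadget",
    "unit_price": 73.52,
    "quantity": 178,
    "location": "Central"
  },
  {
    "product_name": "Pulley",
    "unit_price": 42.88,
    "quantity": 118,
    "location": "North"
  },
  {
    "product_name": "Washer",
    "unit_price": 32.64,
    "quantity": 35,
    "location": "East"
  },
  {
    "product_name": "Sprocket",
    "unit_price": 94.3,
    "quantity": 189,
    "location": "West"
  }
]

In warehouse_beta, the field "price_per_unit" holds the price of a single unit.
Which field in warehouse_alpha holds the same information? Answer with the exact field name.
unit_price

In warehouse_beta, "price_per_unit" holds the price of a single unit.
The fields in warehouse_alpha are: "product_name", "unit_price", "quantity", "location".
"unit_price" is the match: the name refers to the same concept and its values are decimal currency amounts (e.g. 73.52, 42.88).
The other fields ("product_name", "quantity", "location") hold different kinds of data.

So "price_per_unit" in warehouse_beta corresponds to "unit_price" in warehouse_alpha.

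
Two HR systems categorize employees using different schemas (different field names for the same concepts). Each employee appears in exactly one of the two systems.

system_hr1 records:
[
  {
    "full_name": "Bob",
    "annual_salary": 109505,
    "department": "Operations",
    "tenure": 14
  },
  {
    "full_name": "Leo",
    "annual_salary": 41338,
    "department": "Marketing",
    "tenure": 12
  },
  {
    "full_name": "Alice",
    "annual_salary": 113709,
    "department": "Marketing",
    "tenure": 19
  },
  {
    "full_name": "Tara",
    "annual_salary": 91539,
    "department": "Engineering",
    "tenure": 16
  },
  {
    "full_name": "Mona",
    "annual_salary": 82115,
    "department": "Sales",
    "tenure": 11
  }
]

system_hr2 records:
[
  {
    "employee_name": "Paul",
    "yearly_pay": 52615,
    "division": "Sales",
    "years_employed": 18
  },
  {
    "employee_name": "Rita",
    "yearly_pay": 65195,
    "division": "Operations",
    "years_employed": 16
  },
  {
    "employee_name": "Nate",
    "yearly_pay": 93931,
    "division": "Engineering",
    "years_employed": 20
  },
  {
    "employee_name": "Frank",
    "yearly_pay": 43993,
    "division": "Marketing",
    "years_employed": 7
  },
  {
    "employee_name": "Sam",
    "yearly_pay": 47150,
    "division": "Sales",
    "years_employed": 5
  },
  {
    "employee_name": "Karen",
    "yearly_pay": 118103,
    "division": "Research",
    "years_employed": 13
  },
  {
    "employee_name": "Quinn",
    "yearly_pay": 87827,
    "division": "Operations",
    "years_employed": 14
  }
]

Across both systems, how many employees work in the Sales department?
3

Schema mapping: "department" (system_hr1) = "division" (system_hr2) = department

Sales employees in system_hr1: 1
Sales employees in system_hr2: 2

Total in Sales: 1 + 2 = 3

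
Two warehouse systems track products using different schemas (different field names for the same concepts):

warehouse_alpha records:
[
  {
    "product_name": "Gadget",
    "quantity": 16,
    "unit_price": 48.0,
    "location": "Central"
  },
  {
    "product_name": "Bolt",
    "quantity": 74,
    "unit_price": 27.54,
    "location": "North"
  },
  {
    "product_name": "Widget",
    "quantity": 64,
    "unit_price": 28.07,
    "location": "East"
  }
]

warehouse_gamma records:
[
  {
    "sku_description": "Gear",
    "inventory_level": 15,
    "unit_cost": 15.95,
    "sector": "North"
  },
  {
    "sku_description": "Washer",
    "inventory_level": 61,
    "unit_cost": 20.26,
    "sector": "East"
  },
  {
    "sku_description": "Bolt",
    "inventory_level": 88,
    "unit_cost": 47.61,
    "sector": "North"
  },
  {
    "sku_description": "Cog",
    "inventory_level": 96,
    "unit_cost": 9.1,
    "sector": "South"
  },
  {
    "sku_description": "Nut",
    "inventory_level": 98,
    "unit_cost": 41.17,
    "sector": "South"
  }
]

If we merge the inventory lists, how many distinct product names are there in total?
7

Schema mapping: "product_name" (warehouse_alpha) = "sku_description" (warehouse_gamma) = product name

Products in warehouse_alpha: ['Bolt', 'Gadget', 'Widget']
Products in warehouse_gamma: ['Bolt', 'Cog', 'Gear', 'Nut', 'Washer']

Union (unique products): ['Bolt', 'Cog', 'Gadget', 'Gear', 'Nut', 'Washer', 'Widget']
Count: 7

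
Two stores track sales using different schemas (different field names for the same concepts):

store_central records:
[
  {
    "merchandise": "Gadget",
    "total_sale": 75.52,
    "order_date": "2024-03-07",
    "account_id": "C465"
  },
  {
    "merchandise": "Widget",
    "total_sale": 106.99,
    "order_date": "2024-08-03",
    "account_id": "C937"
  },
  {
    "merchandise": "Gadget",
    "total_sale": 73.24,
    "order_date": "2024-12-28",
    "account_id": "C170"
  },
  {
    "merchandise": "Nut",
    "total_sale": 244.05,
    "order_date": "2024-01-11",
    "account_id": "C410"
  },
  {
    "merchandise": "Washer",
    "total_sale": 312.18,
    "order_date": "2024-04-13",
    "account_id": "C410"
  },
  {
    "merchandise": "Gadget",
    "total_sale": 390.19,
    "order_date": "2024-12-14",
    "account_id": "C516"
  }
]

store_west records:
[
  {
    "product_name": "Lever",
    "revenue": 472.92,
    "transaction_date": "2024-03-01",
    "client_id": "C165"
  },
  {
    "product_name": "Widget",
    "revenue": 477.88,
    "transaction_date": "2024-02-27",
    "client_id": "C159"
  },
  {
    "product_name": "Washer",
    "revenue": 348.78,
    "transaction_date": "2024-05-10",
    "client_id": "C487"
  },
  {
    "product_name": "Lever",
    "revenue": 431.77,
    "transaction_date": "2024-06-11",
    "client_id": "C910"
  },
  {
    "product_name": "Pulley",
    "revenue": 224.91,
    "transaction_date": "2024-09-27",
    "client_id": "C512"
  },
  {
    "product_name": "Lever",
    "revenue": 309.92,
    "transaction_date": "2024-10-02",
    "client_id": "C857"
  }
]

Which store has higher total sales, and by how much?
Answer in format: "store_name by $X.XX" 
store_west by $1064.01

Schema mapping: "total_sale" (store_central) = "revenue" (store_west) = sale amount

Total for store_central: 1202.17
Total for store_west: 2266.18

Difference: |1202.17 - 2266.18| = 1064.01
store_west has higher sales by $1064.01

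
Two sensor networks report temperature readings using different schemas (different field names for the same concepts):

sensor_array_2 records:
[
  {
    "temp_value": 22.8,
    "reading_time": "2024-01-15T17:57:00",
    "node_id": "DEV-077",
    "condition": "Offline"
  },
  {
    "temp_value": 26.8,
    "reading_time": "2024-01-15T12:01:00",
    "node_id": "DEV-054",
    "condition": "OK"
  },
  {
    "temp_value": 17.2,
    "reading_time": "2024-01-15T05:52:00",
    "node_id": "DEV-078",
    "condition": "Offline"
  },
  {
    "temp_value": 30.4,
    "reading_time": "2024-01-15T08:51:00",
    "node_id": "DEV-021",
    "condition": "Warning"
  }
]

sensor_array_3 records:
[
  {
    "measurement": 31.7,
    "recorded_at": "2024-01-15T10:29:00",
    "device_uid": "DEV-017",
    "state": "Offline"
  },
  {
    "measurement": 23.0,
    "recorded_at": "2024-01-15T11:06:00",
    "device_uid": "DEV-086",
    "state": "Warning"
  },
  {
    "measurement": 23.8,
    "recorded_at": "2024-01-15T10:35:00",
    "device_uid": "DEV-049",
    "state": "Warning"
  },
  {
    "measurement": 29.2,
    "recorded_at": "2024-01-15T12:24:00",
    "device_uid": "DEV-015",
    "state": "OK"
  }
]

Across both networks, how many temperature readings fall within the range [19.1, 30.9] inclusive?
6

Schema mapping: "temp_value" (sensor_array_2) = "measurement" (sensor_array_3) = temperature

Readings in [19.1, 30.9] from sensor_array_2: 3
Readings in [19.1, 30.9] from sensor_array_3: 3

Total count: 3 + 3 = 6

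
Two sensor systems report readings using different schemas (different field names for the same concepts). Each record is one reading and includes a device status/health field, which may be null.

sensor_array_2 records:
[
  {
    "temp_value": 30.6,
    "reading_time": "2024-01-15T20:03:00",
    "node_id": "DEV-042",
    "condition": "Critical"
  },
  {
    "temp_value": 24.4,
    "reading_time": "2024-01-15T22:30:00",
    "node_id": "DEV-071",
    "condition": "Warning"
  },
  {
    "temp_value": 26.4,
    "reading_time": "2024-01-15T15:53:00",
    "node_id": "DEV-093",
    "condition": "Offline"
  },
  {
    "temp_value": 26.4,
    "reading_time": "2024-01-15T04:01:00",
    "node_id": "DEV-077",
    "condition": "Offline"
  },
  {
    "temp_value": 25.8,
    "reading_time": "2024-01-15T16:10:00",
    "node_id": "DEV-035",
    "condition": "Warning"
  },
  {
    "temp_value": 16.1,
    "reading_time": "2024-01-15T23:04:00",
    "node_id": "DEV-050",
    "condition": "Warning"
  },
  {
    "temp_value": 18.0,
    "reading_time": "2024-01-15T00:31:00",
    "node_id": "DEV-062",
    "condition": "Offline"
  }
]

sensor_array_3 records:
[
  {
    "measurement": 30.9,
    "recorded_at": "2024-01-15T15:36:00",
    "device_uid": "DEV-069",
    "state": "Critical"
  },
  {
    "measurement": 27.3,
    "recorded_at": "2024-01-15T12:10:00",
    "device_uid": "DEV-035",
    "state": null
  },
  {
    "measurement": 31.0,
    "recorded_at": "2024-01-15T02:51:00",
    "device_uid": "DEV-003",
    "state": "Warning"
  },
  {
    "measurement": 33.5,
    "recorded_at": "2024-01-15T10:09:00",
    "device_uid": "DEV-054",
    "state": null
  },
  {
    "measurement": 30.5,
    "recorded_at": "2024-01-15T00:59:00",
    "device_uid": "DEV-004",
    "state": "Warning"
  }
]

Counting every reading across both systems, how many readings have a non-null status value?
10

Schema mapping: "condition" (sensor_array_2) = "state" (sensor_array_3) = status

Non-null in sensor_array_2: 7
Non-null in sensor_array_3: 3

Total non-null: 7 + 3 = 10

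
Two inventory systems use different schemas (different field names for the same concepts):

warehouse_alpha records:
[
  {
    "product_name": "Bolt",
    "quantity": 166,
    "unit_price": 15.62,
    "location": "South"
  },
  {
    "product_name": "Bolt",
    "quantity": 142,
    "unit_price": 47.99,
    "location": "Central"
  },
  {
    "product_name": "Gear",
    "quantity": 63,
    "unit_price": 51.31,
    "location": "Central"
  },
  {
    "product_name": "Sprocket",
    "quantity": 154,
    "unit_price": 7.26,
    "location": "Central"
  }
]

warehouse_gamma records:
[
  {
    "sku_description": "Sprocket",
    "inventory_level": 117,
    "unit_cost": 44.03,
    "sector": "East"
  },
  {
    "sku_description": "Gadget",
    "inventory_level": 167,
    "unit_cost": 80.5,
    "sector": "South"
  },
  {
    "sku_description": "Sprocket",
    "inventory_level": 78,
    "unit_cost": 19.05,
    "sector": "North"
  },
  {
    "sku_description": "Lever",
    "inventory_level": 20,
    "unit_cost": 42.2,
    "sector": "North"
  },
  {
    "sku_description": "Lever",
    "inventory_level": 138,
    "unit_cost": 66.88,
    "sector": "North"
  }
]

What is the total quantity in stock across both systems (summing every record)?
1045

To reconcile these schemas, identify the field holding the quantity in stock in each system:
1. In warehouse_alpha it is "quantity"
2. In warehouse_gamma it is "inventory_level"

From warehouse_alpha: 166 + 142 + 63 + 154 = 525
From warehouse_gamma: 117 + 167 + 78 + 20 + 138 = 520

Total: 525 + 520 = 1045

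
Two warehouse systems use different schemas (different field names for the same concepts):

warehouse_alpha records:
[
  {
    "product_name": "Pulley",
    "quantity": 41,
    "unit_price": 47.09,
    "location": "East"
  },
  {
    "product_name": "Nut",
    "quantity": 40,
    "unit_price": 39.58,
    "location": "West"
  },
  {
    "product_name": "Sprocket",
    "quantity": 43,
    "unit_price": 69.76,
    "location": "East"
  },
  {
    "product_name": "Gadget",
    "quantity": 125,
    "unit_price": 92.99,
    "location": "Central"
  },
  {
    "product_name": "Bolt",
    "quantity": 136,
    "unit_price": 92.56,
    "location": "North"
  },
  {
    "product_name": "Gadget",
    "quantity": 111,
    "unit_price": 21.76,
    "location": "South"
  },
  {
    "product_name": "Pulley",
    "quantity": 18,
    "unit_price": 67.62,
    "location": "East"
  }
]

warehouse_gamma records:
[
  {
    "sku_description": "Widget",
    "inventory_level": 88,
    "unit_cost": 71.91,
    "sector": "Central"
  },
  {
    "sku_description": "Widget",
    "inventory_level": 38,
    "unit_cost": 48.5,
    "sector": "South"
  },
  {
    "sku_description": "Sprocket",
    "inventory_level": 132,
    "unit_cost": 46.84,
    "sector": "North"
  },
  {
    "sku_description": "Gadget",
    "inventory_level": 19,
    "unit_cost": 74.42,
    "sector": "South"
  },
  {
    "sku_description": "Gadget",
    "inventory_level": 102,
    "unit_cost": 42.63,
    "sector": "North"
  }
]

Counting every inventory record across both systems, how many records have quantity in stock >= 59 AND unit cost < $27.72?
1

Schema mappings:
- "quantity" (warehouse_alpha) = "inventory_level" (warehouse_gamma) = quantity
- "unit_price" (warehouse_alpha) = "unit_cost" (warehouse_gamma) = unit cost

Records meeting both conditions in warehouse_alpha: 1
Records meeting both conditions in warehouse_gamma: 0

Total: 1 + 0 = 1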